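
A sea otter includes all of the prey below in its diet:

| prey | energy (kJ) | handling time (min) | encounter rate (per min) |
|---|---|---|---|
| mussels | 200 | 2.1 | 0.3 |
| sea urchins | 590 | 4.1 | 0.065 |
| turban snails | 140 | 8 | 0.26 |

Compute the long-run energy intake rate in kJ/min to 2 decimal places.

R = (0.3×200 + 0.065×590 + 0.26×140) / (1 + 0.3×2.1 + 0.065×4.1 + 0.26×8) = 134.8/3.977 = 33.89 kJ/min.

33.89 kJ/min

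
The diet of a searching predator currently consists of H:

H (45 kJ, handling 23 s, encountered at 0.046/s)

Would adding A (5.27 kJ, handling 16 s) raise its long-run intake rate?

No

Intake rate on the current diet: R = (0.046×45) / (1 + 0.046×23) = 2.07/2.058 = 1.006 kJ/s.
A: E/h = 5.27/16 = 0.3294 kJ/s.
0.3294 < 1.006, so adding A would lower the average — exclude it.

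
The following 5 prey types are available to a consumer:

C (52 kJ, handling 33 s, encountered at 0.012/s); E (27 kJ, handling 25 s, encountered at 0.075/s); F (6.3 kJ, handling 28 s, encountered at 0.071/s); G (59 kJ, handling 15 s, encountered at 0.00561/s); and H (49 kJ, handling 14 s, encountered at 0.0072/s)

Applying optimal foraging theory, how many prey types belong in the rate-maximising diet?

4

E/h in descending order: G 3.93, H 3.5, C 1.58, E 1.08, F 0.225 kJ/s. The optimal diet is the largest prefix of this list for which every included type satisfies E_i/h_i > R on the types above it.
Rate on top 1: 0.3053. H: 3.5 > 0.3053 → include.
Rate on top 2: 0.5771. C: 1.58 > 0.5771 → include.
Rate on top 3: 0.8272. E: 1.08 > 0.8272 → include.
Rate on top 4: 0.9644. F: 0.225 < 0.9644 → exclude; stop.
Optimal diet: G, H, C, E — 4 of 5 types.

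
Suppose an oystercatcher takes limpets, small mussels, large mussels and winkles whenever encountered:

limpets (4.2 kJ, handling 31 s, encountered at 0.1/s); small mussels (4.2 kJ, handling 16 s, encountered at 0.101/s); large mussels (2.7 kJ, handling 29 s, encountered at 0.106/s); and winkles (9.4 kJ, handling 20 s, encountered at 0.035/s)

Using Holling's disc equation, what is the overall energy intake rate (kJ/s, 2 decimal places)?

R = (0.1×4.2 + 0.101×4.2 + 0.106×2.7 + 0.035×9.4) / (1 + 0.1×31 + 0.101×16 + 0.106×29 + 0.035×20) = 1.459/9.49 = 0.1538 kJ/s.

0.15 kJ/s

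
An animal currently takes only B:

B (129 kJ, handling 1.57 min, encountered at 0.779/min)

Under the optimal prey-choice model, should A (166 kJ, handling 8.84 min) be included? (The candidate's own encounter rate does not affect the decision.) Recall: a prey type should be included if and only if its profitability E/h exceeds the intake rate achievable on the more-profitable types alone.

Intake rate on the current diet: R = (0.779×129) / (1 + 0.779×1.57) = 100.5/2.223 = 45.2 kJ/min.
Profitability of A: 166/8.84 = 18.78 kJ/min.
Since 18.78 < R, time spent handling A is better spent searching.

No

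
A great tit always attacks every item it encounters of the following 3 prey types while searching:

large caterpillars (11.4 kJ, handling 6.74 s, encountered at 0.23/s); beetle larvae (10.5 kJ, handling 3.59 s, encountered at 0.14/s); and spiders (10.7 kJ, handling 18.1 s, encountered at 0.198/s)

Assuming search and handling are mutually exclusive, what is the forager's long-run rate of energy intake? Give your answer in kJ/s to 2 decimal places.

R = Σλ_iE_i / (1 + Σλ_ih_i)
Numerator: 0.23×11.4 + 0.14×10.5 + 0.198×10.7 = 6.211
Denominator: 1 + 0.23×6.74 + 0.14×3.59 + 0.198×18.1 = 6.637
R = 6.211/6.637 = 0.9358 kJ/s

0.94 kJ/s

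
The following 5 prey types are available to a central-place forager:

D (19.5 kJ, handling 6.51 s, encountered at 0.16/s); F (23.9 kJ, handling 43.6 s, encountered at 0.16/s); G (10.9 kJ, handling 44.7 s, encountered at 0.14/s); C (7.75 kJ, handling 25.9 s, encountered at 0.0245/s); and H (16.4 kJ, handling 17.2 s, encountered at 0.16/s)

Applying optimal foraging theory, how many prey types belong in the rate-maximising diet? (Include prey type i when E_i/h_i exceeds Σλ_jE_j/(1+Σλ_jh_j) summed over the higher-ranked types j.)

1

E/h in descending order: D 3, H 0.953, F 0.548, C 0.299, G 0.244 kJ/s. The optimal diet is the largest prefix of this list for which every included type satisfies E_i/h_i > R on the types above it.
Rate on top 1: 1.528. H: 0.953 < 1.528 → exclude; stop.
Optimal diet: D — 1 of 5 types.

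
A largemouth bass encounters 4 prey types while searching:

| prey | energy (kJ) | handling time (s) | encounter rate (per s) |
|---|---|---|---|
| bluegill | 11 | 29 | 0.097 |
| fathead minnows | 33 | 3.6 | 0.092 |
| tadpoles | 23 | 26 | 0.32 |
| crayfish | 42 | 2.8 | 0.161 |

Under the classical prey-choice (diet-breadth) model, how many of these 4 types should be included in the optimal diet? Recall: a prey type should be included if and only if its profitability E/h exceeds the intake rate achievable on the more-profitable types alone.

2

Rank by E/h (kJ/s): crayfish 15, fathead minnows 9.17, tadpoles 0.885, bluegill 0.379. Include each in turn until the next type's E/h falls below the running intake rate.
Rate on top 1: 4.661. fathead minnows: 9.17 > 4.661 → include.
Rate on top 2: 5.498. tadpoles: 0.885 < 5.498 → exclude; stop.
Optimal diet: crayfish, fathead minnows — 2 of 4 types.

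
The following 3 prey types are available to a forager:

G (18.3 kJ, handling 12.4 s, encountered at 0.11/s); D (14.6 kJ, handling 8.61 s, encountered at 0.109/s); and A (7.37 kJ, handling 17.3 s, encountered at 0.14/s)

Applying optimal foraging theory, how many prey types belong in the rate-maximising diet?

2

E/h in descending order: D 1.7, G 1.48, A 0.426 kJ/s. The optimal diet is the largest prefix of this list for which every included type satisfies E_i/h_i > R on the types above it.
Rate on top 1: 0.8209. G: 1.48 > 0.8209 → include.
Rate on top 2: 1.091. A: 0.426 < 1.091 → exclude; stop.
Optimal diet: D, G — 2 of 3 types.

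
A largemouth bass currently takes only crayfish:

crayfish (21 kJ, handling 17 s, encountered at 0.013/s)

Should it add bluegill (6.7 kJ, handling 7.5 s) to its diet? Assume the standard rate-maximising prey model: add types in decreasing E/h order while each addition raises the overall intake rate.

On crayfish alone, R = ΣλE/(1+Σλh) = 0.273/1.221 = 0.2236 kJ/s.
bluegill: E/h = 6.7/7.5 = 0.8933 kJ/s.
Since 0.8933 > R, including bluegill increases the long-run rate.

Yes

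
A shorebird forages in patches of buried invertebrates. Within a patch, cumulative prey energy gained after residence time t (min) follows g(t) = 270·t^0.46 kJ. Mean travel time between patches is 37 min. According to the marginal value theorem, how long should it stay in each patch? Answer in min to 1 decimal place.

Maximise g(t)/(T+t): set derivative to zero → g'(t)(T+t) = g(t).
g'(t) = 0.46·270·t^-0.54. Setting 0.46·270·t^-0.54 = 270·t^0.46/(37+t) gives 0.46(37+t) = t, so 0.54·t = 0.46×37.
t* = 0.46×37/0.54 = 31.52 min.

31.5 min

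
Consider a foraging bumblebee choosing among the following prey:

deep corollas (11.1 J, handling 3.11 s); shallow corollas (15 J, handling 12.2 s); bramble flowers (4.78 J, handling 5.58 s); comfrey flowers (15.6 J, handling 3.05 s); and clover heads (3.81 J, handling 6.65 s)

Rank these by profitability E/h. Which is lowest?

In descending order of E/h:
comfrey flowers: 15.6/3.05 = 5.11 J/s
deep corollas: 11.1/3.11 = 3.57 J/s
shallow corollas: 15/12.2 = 1.23 J/s
bramble flowers: 4.78/5.58 = 0.857 J/s
clover heads: 3.81/6.65 = 0.573 J/s

clover heads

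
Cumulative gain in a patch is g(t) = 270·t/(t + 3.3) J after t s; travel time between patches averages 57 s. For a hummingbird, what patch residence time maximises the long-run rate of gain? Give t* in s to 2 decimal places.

13.71 s

Optimal t* satisfies g'(t*) = g(t*)/(T + t*).
g'(t) = 270·3.3/(t + 3.3)². Setting 270·3.3/(t+3.3)² = 270t/[(t+3.3)(57+t)] gives 3.3(57+t) = t(t+3.3), so t² = 3.3×57 = 188.1.
t* = √188.1 = 13.71 s.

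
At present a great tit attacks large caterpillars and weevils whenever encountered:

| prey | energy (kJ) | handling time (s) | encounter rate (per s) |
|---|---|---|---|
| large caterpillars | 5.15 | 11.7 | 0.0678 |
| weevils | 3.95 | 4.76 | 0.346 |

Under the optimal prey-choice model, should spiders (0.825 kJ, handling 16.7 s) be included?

No

Intake rate on the current diet: R = (0.0678×5.15 + 0.346×3.95) / (1 + 0.0678×11.7 + 0.346×4.76) = 1.716/3.44 = 0.4988 kJ/s.
spiders: E/h = 0.825/16.7 = 0.0494 kJ/s.
0.0494 < 0.4988, so adding spiders would lower the average — exclude it.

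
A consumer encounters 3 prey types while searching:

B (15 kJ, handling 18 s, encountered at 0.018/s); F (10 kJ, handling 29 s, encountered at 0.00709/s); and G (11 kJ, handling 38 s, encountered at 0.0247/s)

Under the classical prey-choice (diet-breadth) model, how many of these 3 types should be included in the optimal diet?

E/h in descending order: B 0.833, F 0.345, G 0.289 kJ/s. The optimal diet is the largest prefix of this list for which every included type satisfies E_i/h_i > R on the types above it.
Rate on top 1: 0.2039. F: 0.345 > 0.2039 → include.
Rate on top 2: 0.2229. G: 0.289 > 0.2229 → include.
Optimal diet: B, F, G — 3 of 3 types.

3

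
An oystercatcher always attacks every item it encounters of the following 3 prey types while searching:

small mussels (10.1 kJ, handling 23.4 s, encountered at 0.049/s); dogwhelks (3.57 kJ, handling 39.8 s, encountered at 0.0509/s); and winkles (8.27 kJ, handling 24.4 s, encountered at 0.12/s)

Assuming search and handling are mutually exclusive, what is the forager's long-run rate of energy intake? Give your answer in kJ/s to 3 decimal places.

R = (0.049×10.1 + 0.0509×3.57 + 0.12×8.27) / (1 + 0.049×23.4 + 0.0509×39.8 + 0.12×24.4) = 1.669/7.1 = 0.2351 kJ/s.

0.235 kJ/s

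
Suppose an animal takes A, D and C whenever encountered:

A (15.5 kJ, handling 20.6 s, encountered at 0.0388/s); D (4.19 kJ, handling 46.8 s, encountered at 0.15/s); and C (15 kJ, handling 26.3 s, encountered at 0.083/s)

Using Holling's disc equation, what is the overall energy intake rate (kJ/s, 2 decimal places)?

0.22 kJ/s

Energy encountered per unit search time: 0.0388×15.5 + 0.15×4.19 + 0.083×15 = 2.475 kJ/s.
Handling time per unit search time: 0.0388×20.6 + 0.15×46.8 + 0.083×26.3 = 10.
Rate = 2.475/(1 + 10) = 0.2249 kJ/s.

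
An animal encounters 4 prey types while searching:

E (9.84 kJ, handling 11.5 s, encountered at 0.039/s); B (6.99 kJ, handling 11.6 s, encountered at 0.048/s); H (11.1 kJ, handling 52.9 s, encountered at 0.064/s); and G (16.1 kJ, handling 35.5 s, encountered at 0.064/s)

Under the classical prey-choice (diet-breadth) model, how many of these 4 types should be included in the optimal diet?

3

E/h in descending order: E 0.856, B 0.603, G 0.454, H 0.21 kJ/s. The optimal diet is the largest prefix of this list for which every included type satisfies E_i/h_i > R on the types above it.
Rate on top 1: 0.2649. B: 0.603 > 0.2649 → include.
Rate on top 2: 0.3587. G: 0.454 > 0.3587 → include.
Rate on top 3: 0.4091. H: 0.21 < 0.4091 → exclude; stop.
Optimal diet: E, B, G — 3 of 4 types.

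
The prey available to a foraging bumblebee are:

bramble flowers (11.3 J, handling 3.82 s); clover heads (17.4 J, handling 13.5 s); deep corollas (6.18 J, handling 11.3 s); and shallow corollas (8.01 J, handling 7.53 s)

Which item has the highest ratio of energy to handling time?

bramble flowers

In descending order of E/h:
bramble flowers: 11.3/3.82 = 2.96 J/s
clover heads: 17.4/13.5 = 1.29 J/s
shallow corollas: 8.01/7.53 = 1.06 J/s
deep corollas: 6.18/11.3 = 0.547 J/s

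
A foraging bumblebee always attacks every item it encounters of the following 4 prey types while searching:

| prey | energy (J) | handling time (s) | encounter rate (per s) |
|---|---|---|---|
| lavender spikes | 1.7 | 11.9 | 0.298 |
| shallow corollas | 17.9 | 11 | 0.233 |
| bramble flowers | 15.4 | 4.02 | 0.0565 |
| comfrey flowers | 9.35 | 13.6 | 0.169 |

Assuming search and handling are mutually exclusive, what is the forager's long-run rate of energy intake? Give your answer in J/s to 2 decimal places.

R = (0.298×1.7 + 0.233×17.9 + 0.0565×15.4 + 0.169×9.35) / (1 + 0.298×11.9 + 0.233×11 + 0.0565×4.02 + 0.169×13.6) = 7.128/9.635 = 0.7398 J/s.

0.74 J/s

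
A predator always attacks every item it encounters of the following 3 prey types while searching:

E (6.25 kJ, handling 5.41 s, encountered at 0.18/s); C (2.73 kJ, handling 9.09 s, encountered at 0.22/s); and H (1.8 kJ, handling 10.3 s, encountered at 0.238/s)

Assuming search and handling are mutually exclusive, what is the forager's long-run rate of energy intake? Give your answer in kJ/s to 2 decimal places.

0.34 kJ/s

R = Σλ_iE_i / (1 + Σλ_ih_i)
Numerator: 0.18×6.25 + 0.22×2.73 + 0.238×1.8 = 2.154
Denominator: 1 + 0.18×5.41 + 0.22×9.09 + 0.238×10.3 = 6.425
R = 2.154/6.425 = 0.3353 kJ/s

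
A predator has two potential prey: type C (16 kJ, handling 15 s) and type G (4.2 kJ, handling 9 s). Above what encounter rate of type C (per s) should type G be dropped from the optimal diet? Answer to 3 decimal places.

Drop type G once their profitability E₂/h₂ falls below the rate achievable on type C alone: E₂/h₂ = λE₁/(1 + λh₁).
Solve for λ: λE₁h₂ = E₂(1 + λh₁) → λ(E₁h₂ − E₂h₁) = E₂ → λ = E₂/(E₁h₂ − E₂h₁).
λ = 4.2/(16×9 − 4.2×15) = 4.2/81 = 0.05185 per s.

0.052 per s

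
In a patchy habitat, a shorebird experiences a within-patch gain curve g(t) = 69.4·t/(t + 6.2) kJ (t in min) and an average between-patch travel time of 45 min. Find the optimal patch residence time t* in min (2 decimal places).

Optimal t* satisfies g'(t*) = g(t*)/(T + t*).
g'(t) = 69.4·6.2/(t + 6.2)². Setting 69.4·6.2/(t+6.2)² = 69.4t/[(t+6.2)(45+t)] gives 6.2(45+t) = t(t+6.2), so t² = 6.2×45 = 279.
t* = √279 = 16.7 min.

16.70 min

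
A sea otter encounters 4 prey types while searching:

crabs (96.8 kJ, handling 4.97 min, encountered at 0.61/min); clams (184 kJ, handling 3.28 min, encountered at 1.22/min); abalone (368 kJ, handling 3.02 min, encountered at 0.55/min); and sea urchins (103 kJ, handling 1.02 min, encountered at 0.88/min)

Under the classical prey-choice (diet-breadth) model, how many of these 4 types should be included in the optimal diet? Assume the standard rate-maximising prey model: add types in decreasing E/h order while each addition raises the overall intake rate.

E/h in descending order: abalone 122, sea urchins 101, clams 56.1, crabs 19.5 kJ/min. The optimal diet is the largest prefix of this list for which every included type satisfies E_i/h_i > R on the types above it.
Rate on top 1: 76.06. sea urchins: 101 > 76.06 → include.
Rate on top 2: 82.35. clams: 56.1 < 82.35 → exclude; stop.
Optimal diet: abalone, sea urchins — 2 of 4 types.

2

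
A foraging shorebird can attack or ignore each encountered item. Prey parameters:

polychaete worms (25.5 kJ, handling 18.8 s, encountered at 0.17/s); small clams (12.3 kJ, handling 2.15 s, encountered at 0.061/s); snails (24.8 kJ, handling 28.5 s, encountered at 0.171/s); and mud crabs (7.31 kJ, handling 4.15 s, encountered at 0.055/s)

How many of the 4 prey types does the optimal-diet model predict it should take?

Profitabilities (E/h, kJ/s): small clams 5.72, mud crabs 1.76, polychaete worms 1.36, snails 0.87. Add prey in this order while the next type's profitability exceeds the intake rate on those already taken.
Rate on top 1: 0.6633. mud crabs: 1.76 > 0.6633 → include.
Rate on top 2: 0.8477. polychaete worms: 1.36 > 0.8477 → include.
Rate on top 3: 1.205. snails: 0.87 < 1.205 → exclude; stop.
Optimal diet: small clams, mud crabs, polychaete worms — 3 of 4 types.

3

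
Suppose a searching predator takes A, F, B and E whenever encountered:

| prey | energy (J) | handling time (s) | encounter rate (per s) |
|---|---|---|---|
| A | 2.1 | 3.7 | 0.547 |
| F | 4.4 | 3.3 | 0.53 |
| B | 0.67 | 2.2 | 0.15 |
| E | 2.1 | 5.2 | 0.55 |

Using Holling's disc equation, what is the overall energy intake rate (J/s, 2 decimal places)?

0.59 J/s

R = (0.547×2.1 + 0.53×4.4 + 0.15×0.67 + 0.55×2.1) / (1 + 0.547×3.7 + 0.53×3.3 + 0.15×2.2 + 0.55×5.2) = 4.736/7.963 = 0.5948 J/s.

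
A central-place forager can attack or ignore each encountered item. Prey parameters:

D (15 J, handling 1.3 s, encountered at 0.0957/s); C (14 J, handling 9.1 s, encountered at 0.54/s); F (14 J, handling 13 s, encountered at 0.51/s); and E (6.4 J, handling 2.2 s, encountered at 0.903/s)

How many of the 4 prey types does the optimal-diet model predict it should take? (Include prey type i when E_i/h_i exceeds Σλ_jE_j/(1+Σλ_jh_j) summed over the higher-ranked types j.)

2

Profitabilities (E/h, J/s): D 11.5, E 2.91, C 1.54, F 1.08. Add prey in this order while the next type's profitability exceeds the intake rate on those already taken.
Rate on top 1: 1.277. E: 2.91 > 1.277 → include.
Rate on top 2: 2.319. C: 1.54 < 2.319 → exclude; stop.
Optimal diet: D, E — 2 of 4 types.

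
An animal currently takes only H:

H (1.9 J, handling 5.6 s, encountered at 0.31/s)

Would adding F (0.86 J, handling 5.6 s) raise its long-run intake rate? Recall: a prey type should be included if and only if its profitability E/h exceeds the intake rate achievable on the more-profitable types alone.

Current rate: (0.31×1.9)/(1 + 0.31×5.6) = 0.2153 J/s.
Profitability of F: 0.86/5.6 = 0.1536 J/s.
0.1536 < 0.2153, so adding F would lower the average — exclude it.

No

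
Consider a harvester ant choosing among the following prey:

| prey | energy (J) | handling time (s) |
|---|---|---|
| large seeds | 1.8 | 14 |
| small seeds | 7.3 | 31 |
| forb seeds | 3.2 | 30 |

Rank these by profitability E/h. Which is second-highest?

Profitability E/h (J/s): large seeds = 1.8/14 = 0.129, small seeds = 7.3/31 = 0.235, forb seeds = 3.2/30 = 0.107.
Ranked: small seeds > large seeds > forb seeds.

large seeds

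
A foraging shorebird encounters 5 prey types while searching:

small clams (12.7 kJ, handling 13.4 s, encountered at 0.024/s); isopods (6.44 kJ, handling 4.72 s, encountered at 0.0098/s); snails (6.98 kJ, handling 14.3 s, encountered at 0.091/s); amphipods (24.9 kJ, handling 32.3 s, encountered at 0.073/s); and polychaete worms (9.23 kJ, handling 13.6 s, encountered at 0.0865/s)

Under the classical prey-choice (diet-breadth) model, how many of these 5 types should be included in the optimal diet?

Rank by E/h (kJ/s): isopods 1.36, small clams 0.948, amphipods 0.771, polychaete worms 0.679, snails 0.488. Include each in turn until the next type's E/h falls below the running intake rate.
Rate on top 1: 0.06032. small clams: 0.948 > 0.06032 → include.
Rate on top 2: 0.269. amphipods: 0.771 > 0.269 → include.
Rate on top 3: 0.5866. polychaete worms: 0.679 > 0.5866 → include.
Rate on top 4: 0.6087. snails: 0.488 < 0.6087 → exclude; stop.
Optimal diet: isopods, small clams, amphipods, polychaete worms — 4 of 5 types.

4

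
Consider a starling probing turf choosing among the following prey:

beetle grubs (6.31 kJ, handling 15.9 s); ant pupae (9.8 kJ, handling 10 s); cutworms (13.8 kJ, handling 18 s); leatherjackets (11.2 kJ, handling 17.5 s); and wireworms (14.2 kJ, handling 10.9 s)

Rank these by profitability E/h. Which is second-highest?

Profitability E/h (kJ/s): beetle grubs = 6.31/15.9 = 0.397, ant pupae = 9.8/10 = 0.98, cutworms = 13.8/18 = 0.767, leatherjackets = 11.2/17.5 = 0.64, wireworms = 14.2/10.9 = 1.3.
Ranked: wireworms > ant pupae > cutworms > leatherjackets > beetle grubs.

ant pupae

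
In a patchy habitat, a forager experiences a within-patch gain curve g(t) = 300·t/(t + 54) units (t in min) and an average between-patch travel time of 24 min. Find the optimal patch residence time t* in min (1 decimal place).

Maximise g(t)/(T+t): set derivative to zero → g'(t)(T+t) = g(t).
g'(t) = 300·54/(t + 54)². Setting 300·54/(t+54)² = 300t/[(t+54)(24+t)] gives 54(24+t) = t(t+54), so t² = 54×24 = 1296.
t* = √1296 = 36 min.

36.0 min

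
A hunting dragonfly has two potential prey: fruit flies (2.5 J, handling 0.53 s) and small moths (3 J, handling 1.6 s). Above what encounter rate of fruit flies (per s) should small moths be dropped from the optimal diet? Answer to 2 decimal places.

1.24 per s

The zero-one rule: include small moths iff E₂/h₂ > λE₁/(1+λh₁). Equality gives the switch point.
λE₁h₂ = E₂ + λE₂h₁ ⇒ λ = E₂/(E₁h₂ − E₂h₁) = 3/(4 − 1.59) = 1.245 per s.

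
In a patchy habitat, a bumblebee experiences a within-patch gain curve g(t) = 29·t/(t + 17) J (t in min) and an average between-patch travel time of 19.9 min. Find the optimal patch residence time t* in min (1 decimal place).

18.4 min

Optimal t* satisfies g'(t*) = g(t*)/(T + t*).
g'(t) = 29·17/(t + 17)². Setting 29·17/(t+17)² = 29t/[(t+17)(19.9+t)] gives 17(19.9+t) = t(t+17), so t² = 17×19.9 = 338.3.
t* = √338.3 = 18.39 min.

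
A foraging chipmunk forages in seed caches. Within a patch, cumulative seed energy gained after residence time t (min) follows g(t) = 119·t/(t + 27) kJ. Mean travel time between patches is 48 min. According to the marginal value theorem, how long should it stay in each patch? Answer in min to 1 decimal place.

36.0 min

By the marginal value theorem, leave when the instantaneous gain rate g'(t) equals the habitat-wide average g(t)/(T + t).
g'(t) = 119·27/(t + 27)². Setting 119·27/(t+27)² = 119t/[(t+27)(48+t)] gives 27(48+t) = t(t+27), so t² = 27×48 = 1296.
t* = √1296 = 36 min.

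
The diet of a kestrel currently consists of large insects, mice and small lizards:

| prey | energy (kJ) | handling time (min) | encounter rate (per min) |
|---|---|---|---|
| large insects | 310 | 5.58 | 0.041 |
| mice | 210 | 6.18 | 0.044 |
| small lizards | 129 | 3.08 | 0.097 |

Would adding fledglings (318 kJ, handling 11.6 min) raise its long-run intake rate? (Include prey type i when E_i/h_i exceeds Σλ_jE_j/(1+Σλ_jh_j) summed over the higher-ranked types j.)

On large insects, mice and small lizards alone, R = ΣλE/(1+Σλh) = 34.46/1.799 = 19.15 kJ/min.
Profitability of fledglings: 318/11.6 = 27.41 kJ/min.
Since 27.41 > R, including fledglings increases the long-run rate.

Yes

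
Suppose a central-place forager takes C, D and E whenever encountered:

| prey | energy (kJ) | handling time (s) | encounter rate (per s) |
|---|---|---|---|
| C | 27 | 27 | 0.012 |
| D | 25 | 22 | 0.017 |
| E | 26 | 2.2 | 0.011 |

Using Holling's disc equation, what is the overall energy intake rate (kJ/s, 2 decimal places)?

0.60 kJ/s

Energy encountered per unit search time: 0.012×27 + 0.017×25 + 0.011×26 = 1.035 kJ/s.
Handling time per unit search time: 0.012×27 + 0.017×22 + 0.011×2.2 = 0.7222.
Rate = 1.035/(1 + 0.7222) = 0.601 kJ/s.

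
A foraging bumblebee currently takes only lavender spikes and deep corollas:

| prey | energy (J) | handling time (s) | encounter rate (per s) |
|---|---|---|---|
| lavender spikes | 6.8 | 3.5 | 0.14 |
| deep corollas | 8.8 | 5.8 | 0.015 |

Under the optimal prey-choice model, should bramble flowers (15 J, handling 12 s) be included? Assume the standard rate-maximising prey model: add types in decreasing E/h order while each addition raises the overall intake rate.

Yes

Intake rate on the current diet: R = (0.14×6.8 + 0.015×8.8) / (1 + 0.14×3.5 + 0.015×5.8) = 1.084/1.577 = 0.6874 J/s.
bramble flowers: E/h = 15/12 = 1.25 J/s.
Since 1.25 > R, including bramble flowers increases the long-run rate.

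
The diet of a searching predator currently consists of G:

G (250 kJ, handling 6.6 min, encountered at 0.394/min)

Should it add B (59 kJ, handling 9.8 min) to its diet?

Intake rate on the current diet: R = (0.394×250) / (1 + 0.394×6.6) = 98.5/3.6 = 27.36 kJ/min.
B: E/h = 59/9.8 = 6.02 kJ/min.
6.02 < 27.36, so adding B would lower the average — exclude it.

No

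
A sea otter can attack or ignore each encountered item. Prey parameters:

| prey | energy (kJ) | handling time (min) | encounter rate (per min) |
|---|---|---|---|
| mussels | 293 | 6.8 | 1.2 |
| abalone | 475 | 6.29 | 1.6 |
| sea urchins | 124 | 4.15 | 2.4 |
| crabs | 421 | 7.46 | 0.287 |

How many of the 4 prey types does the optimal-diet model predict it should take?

1

Profitabilities (E/h, kJ/min): abalone 75.5, crabs 56.4, mussels 43.1, sea urchins 29.9. Add prey in this order while the next type's profitability exceeds the intake rate on those already taken.
Rate on top 1: 68.69. crabs: 56.4 < 68.69 → exclude; stop.
Optimal diet: abalone — 1 of 4 types.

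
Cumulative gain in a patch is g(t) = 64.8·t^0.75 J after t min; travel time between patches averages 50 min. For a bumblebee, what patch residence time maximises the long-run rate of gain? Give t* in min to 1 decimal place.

150.0 min

Maximise g(t)/(T+t): set derivative to zero → g'(t)(T+t) = g(t).
g'(t) = 0.75·64.8·t^-0.25. Setting 0.75·64.8·t^-0.25 = 64.8·t^0.75/(50+t) gives 0.75(50+t) = t, so 0.25·t = 0.75×50.
t* = 0.75×50/0.25 = 150 min.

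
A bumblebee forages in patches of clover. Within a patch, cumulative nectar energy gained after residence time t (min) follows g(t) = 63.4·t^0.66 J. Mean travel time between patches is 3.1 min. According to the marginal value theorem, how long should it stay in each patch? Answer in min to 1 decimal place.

By the marginal value theorem, leave when the instantaneous gain rate g'(t) equals the habitat-wide average g(t)/(T + t).
g'(t) = 0.66·63.4·t^-0.34. Setting 0.66·63.4·t^-0.34 = 63.4·t^0.66/(3.1+t) gives 0.66(3.1+t) = t, so 0.34·t = 0.66×3.1.
t* = 0.66×3.1/0.34 = 6.018 min.

6.0 min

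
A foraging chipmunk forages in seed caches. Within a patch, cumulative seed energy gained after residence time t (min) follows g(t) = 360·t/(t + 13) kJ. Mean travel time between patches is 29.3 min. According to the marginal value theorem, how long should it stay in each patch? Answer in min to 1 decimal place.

19.5 min

By the marginal value theorem, leave when the instantaneous gain rate g'(t) equals the habitat-wide average g(t)/(T + t).
g'(t) = 360·13/(t + 13)². Setting 360·13/(t+13)² = 360t/[(t+13)(29.3+t)] gives 13(29.3+t) = t(t+13), so t² = 13×29.3 = 380.9.
t* = √380.9 = 19.52 min.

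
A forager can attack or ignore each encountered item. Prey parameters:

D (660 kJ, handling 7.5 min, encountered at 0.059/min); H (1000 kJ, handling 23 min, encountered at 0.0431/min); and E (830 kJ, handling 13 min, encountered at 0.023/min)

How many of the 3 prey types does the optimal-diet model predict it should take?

Rank by E/h (kJ/min): D 88, E 63.8, H 43.5. Include each in turn until the next type's E/h falls below the running intake rate.
Rate on top 1: 26.99. E: 63.8 > 26.99 → include.
Rate on top 2: 33.32. H: 43.5 > 33.32 → include.
Optimal diet: D, E, H — 3 of 3 types.

3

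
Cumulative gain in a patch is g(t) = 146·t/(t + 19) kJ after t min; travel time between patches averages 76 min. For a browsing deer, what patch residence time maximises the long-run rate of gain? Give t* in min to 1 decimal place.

38.0 min

By the marginal value theorem, leave when the instantaneous gain rate g'(t) equals the habitat-wide average g(t)/(T + t).
g'(t) = 146·19/(t + 19)². Setting 146·19/(t+19)² = 146t/[(t+19)(76+t)] gives 19(76+t) = t(t+19), so t² = 19×76 = 1444.
t* = √1444 = 38 min.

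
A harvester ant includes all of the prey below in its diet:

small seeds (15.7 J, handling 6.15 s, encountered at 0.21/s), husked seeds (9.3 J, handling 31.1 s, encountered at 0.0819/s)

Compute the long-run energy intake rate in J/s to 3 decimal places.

0.839 J/s

Energy encountered per unit search time: 0.21×15.7 + 0.0819×9.3 = 4.059 J/s.
Handling time per unit search time: 0.21×6.15 + 0.0819×31.1 = 3.839.
Rate = 4.059/(1 + 3.839) = 0.8388 J/s.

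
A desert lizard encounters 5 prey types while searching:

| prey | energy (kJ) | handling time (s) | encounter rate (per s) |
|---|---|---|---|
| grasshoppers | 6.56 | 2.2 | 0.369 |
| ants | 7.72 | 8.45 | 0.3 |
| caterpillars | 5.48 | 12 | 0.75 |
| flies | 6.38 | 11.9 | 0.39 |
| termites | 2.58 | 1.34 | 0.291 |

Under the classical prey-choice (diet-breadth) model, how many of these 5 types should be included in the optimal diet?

2

E/h in descending order: grasshoppers 2.98, termites 1.93, ants 0.914, flies 0.536, caterpillars 0.457 kJ/s. The optimal diet is the largest prefix of this list for which every included type satisfies E_i/h_i > R on the types above it.
Rate on top 1: 1.336. termites: 1.93 > 1.336 → include.
Rate on top 2: 1.44. ants: 0.914 < 1.44 → exclude; stop.
Optimal diet: grasshoppers, termites — 2 of 5 types.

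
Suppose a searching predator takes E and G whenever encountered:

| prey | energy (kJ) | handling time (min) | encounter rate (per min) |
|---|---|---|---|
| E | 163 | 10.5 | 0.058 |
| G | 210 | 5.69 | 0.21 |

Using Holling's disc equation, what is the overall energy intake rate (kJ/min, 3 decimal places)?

19.100 kJ/min

Energy encountered per unit search time: 0.058×163 + 0.21×210 = 53.55 kJ/min.
Handling time per unit search time: 0.058×10.5 + 0.21×5.69 = 1.804.
Rate = 53.55/(1 + 1.804) = 19.1 kJ/min.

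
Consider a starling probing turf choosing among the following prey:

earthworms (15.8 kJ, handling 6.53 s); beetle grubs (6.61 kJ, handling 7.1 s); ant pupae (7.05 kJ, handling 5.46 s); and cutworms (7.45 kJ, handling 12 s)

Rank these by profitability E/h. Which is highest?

earthworms

In descending order of E/h:
earthworms: 15.8/6.53 = 2.42 kJ/s
ant pupae: 7.05/5.46 = 1.29 kJ/s
beetle grubs: 6.61/7.1 = 0.931 kJ/s
cutworms: 7.45/12 = 0.621 kJ/s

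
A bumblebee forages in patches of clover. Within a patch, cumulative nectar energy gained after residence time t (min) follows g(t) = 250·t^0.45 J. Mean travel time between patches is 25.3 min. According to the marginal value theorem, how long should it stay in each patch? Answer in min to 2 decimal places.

By the marginal value theorem, leave when the instantaneous gain rate g'(t) equals the habitat-wide average g(t)/(T + t).
g'(t) = 0.45·250·t^-0.55. Setting 0.45·250·t^-0.55 = 250·t^0.45/(25.3+t) gives 0.45(25.3+t) = t, so 0.55·t = 0.45×25.3.
t* = 0.45×25.3/0.55 = 20.7 min.

20.70 min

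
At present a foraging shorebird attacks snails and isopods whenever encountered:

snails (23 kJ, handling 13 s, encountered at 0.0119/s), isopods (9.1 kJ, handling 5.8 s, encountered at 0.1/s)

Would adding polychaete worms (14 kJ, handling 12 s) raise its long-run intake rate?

Current rate: (0.0119×23 + 0.1×9.1)/(1 + 0.0119×13 + 0.1×5.8) = 0.6824 kJ/s.
polychaete worms: E/h = 14/12 = 1.167 kJ/s.
1.167 > 0.6824, so adding polychaete worms raises the average — include it.

Yes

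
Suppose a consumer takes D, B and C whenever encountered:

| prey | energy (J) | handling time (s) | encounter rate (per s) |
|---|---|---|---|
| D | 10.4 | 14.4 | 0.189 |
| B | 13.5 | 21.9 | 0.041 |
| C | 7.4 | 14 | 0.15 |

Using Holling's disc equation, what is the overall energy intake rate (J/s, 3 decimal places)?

0.540 J/s

R = (0.189×10.4 + 0.041×13.5 + 0.15×7.4) / (1 + 0.189×14.4 + 0.041×21.9 + 0.15×14) = 3.629/6.72 = 0.5401 J/s.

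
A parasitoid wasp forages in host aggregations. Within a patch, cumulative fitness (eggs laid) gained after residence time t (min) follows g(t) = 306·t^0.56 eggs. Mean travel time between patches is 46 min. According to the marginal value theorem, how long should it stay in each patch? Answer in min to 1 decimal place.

58.5 min

By the marginal value theorem, leave when the instantaneous gain rate g'(t) equals the habitat-wide average g(t)/(T + t).
g'(t) = 0.56·306·t^-0.44. Setting 0.56·306·t^-0.44 = 306·t^0.56/(46+t) gives 0.56(46+t) = t, so 0.44·t = 0.56×46.
t* = 0.56×46/0.44 = 58.55 min.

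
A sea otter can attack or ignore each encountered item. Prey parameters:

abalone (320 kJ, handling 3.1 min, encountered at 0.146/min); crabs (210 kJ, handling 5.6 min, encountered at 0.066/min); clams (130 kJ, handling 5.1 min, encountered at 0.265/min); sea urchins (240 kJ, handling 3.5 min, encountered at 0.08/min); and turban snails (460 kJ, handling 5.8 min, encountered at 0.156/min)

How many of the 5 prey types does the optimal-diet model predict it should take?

Profitabilities (E/h, kJ/min): abalone 103, turban snails 79.3, sea urchins 68.6, crabs 37.5, clams 25.5. Add prey in this order while the next type's profitability exceeds the intake rate on those already taken.
Rate on top 1: 32.16. turban snails: 79.3 > 32.16 → include.
Rate on top 2: 50.26. sea urchins: 68.6 > 50.26 → include.
Rate on top 3: 52.2. crabs: 37.5 < 52.2 → exclude; stop.
Optimal diet: abalone, turban snails, sea urchins — 3 of 5 types.

3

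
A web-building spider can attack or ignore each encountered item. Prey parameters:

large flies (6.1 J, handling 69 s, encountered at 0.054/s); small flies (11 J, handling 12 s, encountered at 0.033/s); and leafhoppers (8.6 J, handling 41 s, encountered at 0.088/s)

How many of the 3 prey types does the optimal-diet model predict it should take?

E/h in descending order: small flies 0.917, leafhoppers 0.21, large flies 0.0884 J/s. The optimal diet is the largest prefix of this list for which every included type satisfies E_i/h_i > R on the types above it.
Rate on top 1: 0.26. leafhoppers: 0.21 < 0.26 → exclude; stop.
Optimal diet: small flies — 1 of 3 types.

1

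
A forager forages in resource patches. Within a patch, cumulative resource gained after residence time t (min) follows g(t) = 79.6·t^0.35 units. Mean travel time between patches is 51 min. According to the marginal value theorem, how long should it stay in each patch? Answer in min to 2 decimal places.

Optimal t* satisfies g'(t*) = g(t*)/(T + t*).
g'(t) = 0.35·79.6·t^-0.65. Setting 0.35·79.6·t^-0.65 = 79.6·t^0.35/(51+t) gives 0.35(51+t) = t, so 0.65·t = 0.35×51.
t* = 0.35×51/0.65 = 27.46 min.

27.46 min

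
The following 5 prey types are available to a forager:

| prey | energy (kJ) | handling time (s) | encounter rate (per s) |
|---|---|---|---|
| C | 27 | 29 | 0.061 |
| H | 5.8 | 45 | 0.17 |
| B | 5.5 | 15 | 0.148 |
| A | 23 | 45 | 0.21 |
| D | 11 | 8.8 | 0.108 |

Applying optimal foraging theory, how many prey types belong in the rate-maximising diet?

2

Rank by E/h (kJ/s): D 1.25, C 0.931, A 0.511, B 0.367, H 0.129. Include each in turn until the next type's E/h falls below the running intake rate.
Rate on top 1: 0.6091. C: 0.931 > 0.6091 → include.
Rate on top 2: 0.7622. A: 0.511 < 0.7622 → exclude; stop.
Optimal diet: D, C — 2 of 5 types.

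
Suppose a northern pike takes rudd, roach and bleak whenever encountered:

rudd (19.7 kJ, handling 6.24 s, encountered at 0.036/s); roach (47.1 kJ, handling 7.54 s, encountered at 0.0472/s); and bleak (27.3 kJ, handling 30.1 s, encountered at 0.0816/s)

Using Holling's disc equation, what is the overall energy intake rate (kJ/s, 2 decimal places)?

1.28 kJ/s

Energy encountered per unit search time: 0.036×19.7 + 0.0472×47.1 + 0.0816×27.3 = 5.16 kJ/s.
Handling time per unit search time: 0.036×6.24 + 0.0472×7.54 + 0.0816×30.1 = 3.037.
Rate = 5.16/(1 + 3.037) = 1.278 kJ/s.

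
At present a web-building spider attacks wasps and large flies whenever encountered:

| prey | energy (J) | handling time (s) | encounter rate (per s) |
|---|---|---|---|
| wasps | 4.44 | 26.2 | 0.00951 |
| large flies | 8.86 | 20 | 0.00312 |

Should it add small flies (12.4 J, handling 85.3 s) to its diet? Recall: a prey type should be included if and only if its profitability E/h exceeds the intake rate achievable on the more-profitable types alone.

Yes

Current rate: (0.00951×4.44 + 0.00312×8.86)/(1 + 0.00951×26.2 + 0.00312×20) = 0.05327 J/s.
Profitability of small flies: 12.4/85.3 = 0.1454 J/s.
0.1454 > 0.05327, so adding small flies raises the average — include it.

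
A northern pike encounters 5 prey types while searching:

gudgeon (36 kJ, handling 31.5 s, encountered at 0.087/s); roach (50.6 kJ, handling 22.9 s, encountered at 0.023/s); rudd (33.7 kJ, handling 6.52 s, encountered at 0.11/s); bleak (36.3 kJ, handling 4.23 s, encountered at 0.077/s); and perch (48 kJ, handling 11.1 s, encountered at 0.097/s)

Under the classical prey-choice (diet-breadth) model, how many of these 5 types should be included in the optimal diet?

3

E/h in descending order: bleak 8.58, rudd 5.17, perch 4.32, roach 2.21, gudgeon 1.14 kJ/s. The optimal diet is the largest prefix of this list for which every included type satisfies E_i/h_i > R on the types above it.
Rate on top 1: 2.108. rudd: 5.17 > 2.108 → include.
Rate on top 2: 3.183. perch: 4.32 > 3.183 → include.
Rate on top 3: 3.577. roach: 2.21 < 3.577 → exclude; stop.
Optimal diet: bleak, rudd, perch — 3 of 5 types.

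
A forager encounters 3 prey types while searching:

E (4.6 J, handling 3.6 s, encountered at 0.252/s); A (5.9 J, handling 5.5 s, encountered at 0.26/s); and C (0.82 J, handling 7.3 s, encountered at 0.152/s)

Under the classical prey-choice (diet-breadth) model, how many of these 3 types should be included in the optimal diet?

2

Profitabilities (E/h, J/s): E 1.28, A 1.07, C 0.112. Add prey in this order while the next type's profitability exceeds the intake rate on those already taken.
Rate on top 1: 0.6078. A: 1.07 > 0.6078 → include.
Rate on top 2: 0.807. C: 0.112 < 0.807 → exclude; stop.
Optimal diet: E, A — 2 of 3 types.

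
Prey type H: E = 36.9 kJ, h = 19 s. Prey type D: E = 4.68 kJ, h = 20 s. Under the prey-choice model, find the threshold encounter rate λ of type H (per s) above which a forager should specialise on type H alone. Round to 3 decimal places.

0.007 per s

The zero-one rule: include type D iff E₂/h₂ > λE₁/(1+λh₁). Equality gives the switch point.
λE₁h₂ = E₂ + λE₂h₁ ⇒ λ = E₂/(E₁h₂ − E₂h₁) = 4.68/(738 − 88.92) = 0.00721 per s.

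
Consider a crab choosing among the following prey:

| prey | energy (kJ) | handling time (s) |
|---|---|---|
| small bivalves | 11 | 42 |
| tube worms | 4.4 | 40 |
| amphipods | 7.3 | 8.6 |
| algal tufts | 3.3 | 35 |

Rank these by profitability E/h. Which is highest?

Profitability E/h (kJ/s): small bivalves = 11/42 = 0.262, tube worms = 4.4/40 = 0.11, amphipods = 7.3/8.6 = 0.849, algal tufts = 3.3/35 = 0.0943.
Ranked: amphipods > small bivalves > tube worms > algal tufts.

amphipods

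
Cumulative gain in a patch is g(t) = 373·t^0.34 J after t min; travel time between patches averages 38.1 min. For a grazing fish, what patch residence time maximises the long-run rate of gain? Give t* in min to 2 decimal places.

Maximise g(t)/(T+t): set derivative to zero → g'(t)(T+t) = g(t).
g'(t) = 0.34·373·t^-0.66. Setting 0.34·373·t^-0.66 = 373·t^0.34/(38.1+t) gives 0.34(38.1+t) = t, so 0.66·t = 0.34×38.1.
t* = 0.34×38.1/0.66 = 19.63 min.

19.63 min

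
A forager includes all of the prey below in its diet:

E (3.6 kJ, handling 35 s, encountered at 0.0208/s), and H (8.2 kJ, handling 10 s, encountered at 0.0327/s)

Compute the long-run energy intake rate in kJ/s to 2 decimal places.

0.17 kJ/s

Energy encountered per unit search time: 0.0208×3.6 + 0.0327×8.2 = 0.343 kJ/s.
Handling time per unit search time: 0.0208×35 + 0.0327×10 = 1.055.
Rate = 0.343/(1 + 1.055) = 0.1669 kJ/s.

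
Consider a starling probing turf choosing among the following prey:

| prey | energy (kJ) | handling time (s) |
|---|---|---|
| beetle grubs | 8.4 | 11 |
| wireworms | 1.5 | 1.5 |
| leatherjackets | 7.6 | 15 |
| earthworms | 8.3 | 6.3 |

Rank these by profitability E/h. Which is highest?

earthworms

Profitability E/h (kJ/s): beetle grubs = 8.4/11 = 0.764, wireworms = 1.5/1.5 = 1, leatherjackets = 7.6/15 = 0.507, earthworms = 8.3/6.3 = 1.32.
Ranked: earthworms > wireworms > beetle grubs > leatherjackets.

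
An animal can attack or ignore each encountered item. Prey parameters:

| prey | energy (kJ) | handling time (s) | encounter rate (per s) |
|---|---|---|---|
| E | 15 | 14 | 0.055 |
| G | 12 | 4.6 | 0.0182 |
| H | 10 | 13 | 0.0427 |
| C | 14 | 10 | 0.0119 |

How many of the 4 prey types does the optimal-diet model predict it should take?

Rank by E/h (kJ/s): G 2.61, C 1.4, E 1.07, H 0.769. Include each in turn until the next type's E/h falls below the running intake rate.
Rate on top 1: 0.2015. C: 1.4 > 0.2015 → include.
Rate on top 2: 0.3201. E: 1.07 > 0.3201 → include.
Rate on top 3: 0.6134. H: 0.769 > 0.6134 → include.
Optimal diet: G, C, E, H — 4 of 4 types.

4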